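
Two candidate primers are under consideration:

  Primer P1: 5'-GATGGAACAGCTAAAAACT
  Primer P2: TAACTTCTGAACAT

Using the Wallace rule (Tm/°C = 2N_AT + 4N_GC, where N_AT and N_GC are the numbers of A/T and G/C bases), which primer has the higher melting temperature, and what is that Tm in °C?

Primer P1, 52°C

Primer P1: A+T=12, G+C=7 → Tm = 2(12)+4(7) = 52°C
Primer P2: A+T=10, G+C=4 → Tm = 2(10)+4(4) = 36°C
52°C vs 36°C → primer P1 is higher.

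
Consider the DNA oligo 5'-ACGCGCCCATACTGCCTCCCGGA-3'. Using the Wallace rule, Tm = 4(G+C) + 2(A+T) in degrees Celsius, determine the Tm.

78°C

Counting bases: G=5, C=11, A=4, T=3
A+T = 7, G+C = 16
Tm = 2(7) + 4(16) = 14 + 64 = 78°C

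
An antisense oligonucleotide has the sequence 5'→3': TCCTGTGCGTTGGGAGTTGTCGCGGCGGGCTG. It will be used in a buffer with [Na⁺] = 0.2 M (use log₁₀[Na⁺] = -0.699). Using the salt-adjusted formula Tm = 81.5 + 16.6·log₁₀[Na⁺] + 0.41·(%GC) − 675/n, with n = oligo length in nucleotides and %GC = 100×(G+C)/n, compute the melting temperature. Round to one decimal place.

Length n = 32. Counting bases: C=7, A=1, T=9, G=15
G+C = 22, so %GC = 22/32 × 100 = 68.75%
Salt term: 16.6 × (-0.699) = -11.603
GC term: 0.41 × 68.75 = 28.188; length term: −675/32 = −21.094
Tm = 81.5 + (-11.603) + 28.188 − 21.094 = 76.991 → 77.0°C

77.0°C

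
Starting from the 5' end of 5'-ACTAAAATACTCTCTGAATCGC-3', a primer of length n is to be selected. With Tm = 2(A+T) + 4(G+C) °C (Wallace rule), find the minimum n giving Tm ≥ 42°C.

First 15 bases: ACTAAAATACTCTCT → Tm = 38°C (< 42°C)
First 16 bases: ACTAAAATACTCTCTG → Tm = 42°C (≥ 42°C)
Each additional base adds 2°C (A/T) or 4°C (G/C), so Tm is non-decreasing in n; n = 16 is the first length to reach 42°C.

n = 16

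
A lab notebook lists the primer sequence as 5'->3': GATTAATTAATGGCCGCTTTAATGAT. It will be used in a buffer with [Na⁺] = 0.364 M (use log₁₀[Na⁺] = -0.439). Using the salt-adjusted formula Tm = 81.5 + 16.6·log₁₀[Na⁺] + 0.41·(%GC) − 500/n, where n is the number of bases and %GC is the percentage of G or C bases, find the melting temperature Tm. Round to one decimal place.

Length n = 26. A=8, T=10, G=5, C=3
G+C = 8, so %GC = 8/26 × 100 = 30.769%
Salt term: 16.6 × (-0.439) = -7.287
GC term: 0.41 × 30.769 = 12.615; length term: −500/26 = −19.231
Tm = 81.5 + (-7.287) + 12.615 − 19.231 = 67.597 → 67.6°C

67.6°C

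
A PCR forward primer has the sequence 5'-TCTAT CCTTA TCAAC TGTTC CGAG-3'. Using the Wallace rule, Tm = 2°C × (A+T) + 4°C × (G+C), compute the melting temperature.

68°C

Base counts: A=5, G=3, C=7, T=9
AT pairs contribute 14, GC pairs contribute 10.
Tm = 4·10 + 2·14 = 40 + 28 = 68°C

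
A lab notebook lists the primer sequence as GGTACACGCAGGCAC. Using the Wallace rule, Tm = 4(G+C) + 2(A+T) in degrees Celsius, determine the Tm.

Counting bases: C=5, G=5, A=4, T=1
So N_AT = 5 and N_GC = 10.
Tm = 2×5 + 4×10 = 50°C

50°C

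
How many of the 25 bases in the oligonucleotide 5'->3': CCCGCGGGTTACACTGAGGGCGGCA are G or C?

C=8, T=3, A=4, G=10
Total G or C: 10 + 8 = 18

18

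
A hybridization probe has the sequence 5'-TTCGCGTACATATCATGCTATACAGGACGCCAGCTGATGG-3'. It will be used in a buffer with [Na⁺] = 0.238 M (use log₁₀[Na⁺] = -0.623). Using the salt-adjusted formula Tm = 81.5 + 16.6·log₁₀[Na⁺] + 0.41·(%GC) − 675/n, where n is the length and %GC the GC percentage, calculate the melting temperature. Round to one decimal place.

Length n = 40. Base counts: A=10, G=10, C=10, T=10
G+C = 20, so %GC = 20/40 × 100 = 50%
Salt term: 16.6 × (-0.623) = -10.342
GC term: 0.41 × 50 = 20.5; length term: −675/40 = −16.875
Tm = 81.5 + (-10.342) + 20.5 − 16.875 = 74.783 → 74.8°C

74.8°C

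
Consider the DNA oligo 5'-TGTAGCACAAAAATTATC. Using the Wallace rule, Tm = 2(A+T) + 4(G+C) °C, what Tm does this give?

46°C

T=5, G=2, C=3, A=8
AT pairs contribute 13, GC pairs contribute 5.
Tm = 4·5 + 2·13 = 20 + 26 = 46°C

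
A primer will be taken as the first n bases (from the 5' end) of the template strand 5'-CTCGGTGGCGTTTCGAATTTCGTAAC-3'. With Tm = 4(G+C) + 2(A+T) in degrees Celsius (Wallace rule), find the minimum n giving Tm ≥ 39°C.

n = 12

First 11 bases: CTCGGTGGCGT → Tm = 38°C (< 39°C)
First 12 bases: CTCGGTGGCGTT → Tm = 40°C (≥ 39°C)
Since every base adds ≥2°C, Tm only increases with n, so the threshold is first crossed at n = 12.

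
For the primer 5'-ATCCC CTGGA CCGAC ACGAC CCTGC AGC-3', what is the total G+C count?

C=13, T=3, G=6, A=6
Total G or C: 6 + 13 = 19

19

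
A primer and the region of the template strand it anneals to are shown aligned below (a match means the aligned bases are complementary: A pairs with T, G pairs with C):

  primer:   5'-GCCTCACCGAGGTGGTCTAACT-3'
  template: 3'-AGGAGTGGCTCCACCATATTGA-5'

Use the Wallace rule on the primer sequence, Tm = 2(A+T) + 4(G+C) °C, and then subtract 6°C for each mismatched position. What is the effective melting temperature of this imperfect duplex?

58°C

Primer base counts: A=4, T=5, G=6, C=7 → A+T=9, G+C=13
Perfect-match Tm = 2(9) + 4(13) = 18 + 52 = 70°C
Mismatches (positions where the bases are not complementary): 2 (at positions 1, 17)
Effective Tm = 70 − 2×6 = 70 − 12 = 58°C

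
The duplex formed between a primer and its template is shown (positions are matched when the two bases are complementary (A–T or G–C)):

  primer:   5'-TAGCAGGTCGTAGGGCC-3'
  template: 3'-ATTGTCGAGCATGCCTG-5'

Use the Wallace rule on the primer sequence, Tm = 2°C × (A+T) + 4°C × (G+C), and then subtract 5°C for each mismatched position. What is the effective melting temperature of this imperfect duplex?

36°C

Primer base counts: A=3, T=3, G=7, C=4 → A+T=6, G+C=11
Perfect-match Tm = 2(6) + 4(11) = 12 + 44 = 56°C
Mismatches (positions where the bases are not complementary): 4 (at positions 3, 7, 13, 16)
Effective Tm = 56 − 4×5 = 56 − 20 = 36°C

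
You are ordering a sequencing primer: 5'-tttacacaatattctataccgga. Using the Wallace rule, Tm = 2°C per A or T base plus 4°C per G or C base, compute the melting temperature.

Base counts: A=8, C=5, G=2, T=8
So N_AT = 16 and N_GC = 7.
Tm = 4·7 + 2·16 = 28 + 32 = 60°C

60°C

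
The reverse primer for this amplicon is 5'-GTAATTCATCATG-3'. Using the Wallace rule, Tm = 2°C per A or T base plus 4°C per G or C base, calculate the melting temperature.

34°C

Scanning the sequence gives G=2, C=2, A=4, T=5.
AT pairs contribute 9, GC pairs contribute 4.
Tm = 2(9) + 4(4) = 18 + 16 = 34°C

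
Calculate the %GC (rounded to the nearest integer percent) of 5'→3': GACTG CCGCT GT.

Counting bases: T=3, A=1, C=4, G=4
G+C = 4 + 4 = 8 out of 12 bases
%GC = 8/12 × 100 = 66.67% ≈ 67%

67%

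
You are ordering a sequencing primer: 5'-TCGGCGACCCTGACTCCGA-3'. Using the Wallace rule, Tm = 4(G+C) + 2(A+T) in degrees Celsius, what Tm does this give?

64°C

Counting bases: A=3, C=8, T=3, G=5
AT pairs contribute 6, GC pairs contribute 13.
Tm = 2(6) + 4(13) = 12 + 52 = 64°C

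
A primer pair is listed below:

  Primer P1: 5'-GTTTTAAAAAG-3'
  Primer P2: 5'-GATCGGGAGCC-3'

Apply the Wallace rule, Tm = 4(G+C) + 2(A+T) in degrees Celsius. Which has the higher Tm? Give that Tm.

Primer P2, 38°C

Primer P1: A+T=9, G+C=2 → Tm = 2(9)+4(2) = 26°C
Primer P2: A+T=3, G+C=8 → Tm = 2(3)+4(8) = 38°C
26°C vs 38°C → primer P2 is higher.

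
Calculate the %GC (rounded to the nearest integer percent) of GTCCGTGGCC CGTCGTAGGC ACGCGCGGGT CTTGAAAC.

68%

Scanning the sequence gives C=12, T=7, A=5, G=14.
G+C = 14 + 12 = 26 out of 38 bases
%GC = 26/38 × 100 = 68.42% ≈ 68%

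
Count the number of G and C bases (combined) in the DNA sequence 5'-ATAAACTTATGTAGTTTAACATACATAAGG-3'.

Base counts: C=3, A=13, G=4, T=10
G+C = 4 + 3 = 7

7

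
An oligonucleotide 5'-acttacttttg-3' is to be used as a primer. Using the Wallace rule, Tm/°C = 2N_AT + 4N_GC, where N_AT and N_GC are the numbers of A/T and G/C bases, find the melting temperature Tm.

28°C

Counting bases: C=2, A=2, G=1, T=6
AT pairs contribute 8, GC pairs contribute 3.
Tm = 4·3 + 2·8 = 12 + 16 = 28°C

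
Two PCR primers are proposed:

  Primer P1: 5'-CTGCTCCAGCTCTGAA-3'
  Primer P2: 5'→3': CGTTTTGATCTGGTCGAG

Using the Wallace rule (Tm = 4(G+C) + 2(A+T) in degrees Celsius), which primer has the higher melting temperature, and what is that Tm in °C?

Primer P2, 54°C

Primer P1: A+T=7, G+C=9 → Tm = 2(7)+4(9) = 50°C
Primer P2: A+T=9, G+C=9 → Tm = 2(9)+4(9) = 54°C
50°C vs 54°C → primer P2 is higher.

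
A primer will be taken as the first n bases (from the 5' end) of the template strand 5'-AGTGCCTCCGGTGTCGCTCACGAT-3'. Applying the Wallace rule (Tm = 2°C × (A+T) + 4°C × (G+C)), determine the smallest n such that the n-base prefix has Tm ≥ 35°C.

n = 11

First 10 bases: AGTGCCTCCG → Tm = 34°C (< 35°C)
First 11 bases: AGTGCCTCCGG → Tm = 38°C (≥ 35°C)
Each additional base adds 2°C (A/T) or 4°C (G/C), so Tm is non-decreasing in n; n = 11 is the first length to reach 35°C.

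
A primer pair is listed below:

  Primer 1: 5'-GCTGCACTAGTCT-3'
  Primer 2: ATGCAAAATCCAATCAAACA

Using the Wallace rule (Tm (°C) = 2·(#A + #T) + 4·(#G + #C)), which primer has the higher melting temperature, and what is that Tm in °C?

Primer 2, 52°C

Primer 1: A+T=6, G+C=7 → Tm = 2(6)+4(7) = 40°C
Primer 2: A+T=14, G+C=6 → Tm = 2(14)+4(6) = 52°C
40°C vs 52°C → primer 2 is higher.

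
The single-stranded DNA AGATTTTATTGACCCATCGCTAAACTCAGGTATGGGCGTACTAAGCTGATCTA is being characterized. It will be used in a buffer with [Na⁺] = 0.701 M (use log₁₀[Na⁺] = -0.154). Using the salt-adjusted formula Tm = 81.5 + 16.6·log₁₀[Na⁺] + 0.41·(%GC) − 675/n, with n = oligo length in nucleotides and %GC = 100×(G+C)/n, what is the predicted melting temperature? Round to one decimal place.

Length n = 53. Counting bases: A=15, T=16, G=11, C=11
G+C = 22, so %GC = 22/53 × 100 = 41.509%
Salt term: 16.6 × (-0.154) = -2.556
GC term: 0.41 × 41.509 = 17.019; length term: −675/53 = −12.736
Tm = 81.5 + (-2.556) + 17.019 − 12.736 = 83.227 → 83.2°C

83.2°C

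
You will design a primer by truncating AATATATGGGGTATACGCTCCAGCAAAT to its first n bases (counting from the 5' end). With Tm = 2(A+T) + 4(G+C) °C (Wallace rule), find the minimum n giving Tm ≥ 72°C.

First 24 bases: AATATATGGGGTATACGCTCCAGC → Tm = 70°C (< 72°C)
First 25 bases: AATATATGGGGTATACGCTCCAGCA → Tm = 72°C (≥ 72°C)
Since every base adds ≥2°C, Tm only increases with n, so the threshold is first crossed at n = 25.

n = 25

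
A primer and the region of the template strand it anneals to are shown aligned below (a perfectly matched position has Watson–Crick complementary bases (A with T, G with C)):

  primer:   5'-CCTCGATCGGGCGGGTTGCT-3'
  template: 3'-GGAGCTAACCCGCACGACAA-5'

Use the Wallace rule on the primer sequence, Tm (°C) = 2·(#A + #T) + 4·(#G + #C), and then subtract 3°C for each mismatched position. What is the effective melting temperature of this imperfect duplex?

Primer base counts: A=1, T=5, G=8, C=6 → A+T=6, G+C=14
Perfect-match Tm = 2(6) + 4(14) = 12 + 56 = 68°C
Mismatches (positions where the bases are not complementary): 4 (at positions 8, 14, 16, 19)
Effective Tm = 68 − 4×3 = 68 − 12 = 56°C

56°C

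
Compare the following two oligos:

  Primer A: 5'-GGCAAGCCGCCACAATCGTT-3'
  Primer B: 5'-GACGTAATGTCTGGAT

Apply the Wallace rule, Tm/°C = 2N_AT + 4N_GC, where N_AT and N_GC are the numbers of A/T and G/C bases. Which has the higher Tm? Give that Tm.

Primer A: A+T=8, G+C=12 → Tm = 2(8)+4(12) = 64°C
Primer B: A+T=9, G+C=7 → Tm = 2(9)+4(7) = 46°C
64°C vs 46°C → primer A is higher.

Primer A, 64°C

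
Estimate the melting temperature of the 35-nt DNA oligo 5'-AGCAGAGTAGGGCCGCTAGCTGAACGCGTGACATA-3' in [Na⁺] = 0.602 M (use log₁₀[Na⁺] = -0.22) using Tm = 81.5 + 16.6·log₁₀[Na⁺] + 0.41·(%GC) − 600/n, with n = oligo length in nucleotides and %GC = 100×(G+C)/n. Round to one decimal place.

84.1°C

Length n = 35. Counting bases: G=12, T=5, C=8, A=10
G+C = 20, so %GC = 20/35 × 100 = 57.143%
Salt term: 16.6 × (-0.22) = -3.652
GC term: 0.41 × 57.143 = 23.429; length term: −600/35 = −17.143
Tm = 81.5 + (-3.652) + 23.429 − 17.143 = 84.134 → 84.1°C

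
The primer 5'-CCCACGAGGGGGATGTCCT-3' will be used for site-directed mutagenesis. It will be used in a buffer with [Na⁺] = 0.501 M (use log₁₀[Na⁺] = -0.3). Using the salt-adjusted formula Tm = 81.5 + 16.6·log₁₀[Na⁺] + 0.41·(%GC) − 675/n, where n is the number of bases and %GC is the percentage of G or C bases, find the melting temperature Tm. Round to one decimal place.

69.0°C

Length n = 19. Base counts: T=3, C=6, A=3, G=7
G+C = 13, so %GC = 13/19 × 100 = 68.421%
Salt term: 16.6 × (-0.3) = -4.98
GC term: 0.41 × 68.421 = 28.053; length term: −675/19 = −35.526
Tm = 81.5 + (-4.98) + 28.053 − 35.526 = 69.047 → 69.0°C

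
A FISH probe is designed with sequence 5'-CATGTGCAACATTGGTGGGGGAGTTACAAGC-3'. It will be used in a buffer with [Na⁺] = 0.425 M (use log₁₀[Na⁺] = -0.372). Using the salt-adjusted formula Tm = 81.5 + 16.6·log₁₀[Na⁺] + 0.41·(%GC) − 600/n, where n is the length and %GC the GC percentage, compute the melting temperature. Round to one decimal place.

77.1°C

Length n = 31. Counting bases: C=5, G=11, A=8, T=7
G+C = 16, so %GC = 16/31 × 100 = 51.613%
Salt term: 16.6 × (-0.372) = -6.175
GC term: 0.41 × 51.613 = 21.161; length term: −600/31 = −19.355
Tm = 81.5 + (-6.175) + 21.161 − 19.355 = 77.131 → 77.1°C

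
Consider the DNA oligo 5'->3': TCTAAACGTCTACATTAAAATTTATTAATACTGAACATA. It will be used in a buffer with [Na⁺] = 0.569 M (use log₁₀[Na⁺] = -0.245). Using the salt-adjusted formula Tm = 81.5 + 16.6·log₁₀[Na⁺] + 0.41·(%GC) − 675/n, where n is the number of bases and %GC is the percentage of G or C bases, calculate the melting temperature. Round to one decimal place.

68.5°C

Length n = 39. Base counts: G=2, C=6, T=14, A=17
G+C = 8, so %GC = 8/39 × 100 = 20.513%
Salt term: 16.6 × (-0.245) = -4.067
GC term: 0.41 × 20.513 = 8.41; length term: −675/39 = −17.308
Tm = 81.5 + (-4.067) + 8.41 − 17.308 = 68.535 → 68.5°C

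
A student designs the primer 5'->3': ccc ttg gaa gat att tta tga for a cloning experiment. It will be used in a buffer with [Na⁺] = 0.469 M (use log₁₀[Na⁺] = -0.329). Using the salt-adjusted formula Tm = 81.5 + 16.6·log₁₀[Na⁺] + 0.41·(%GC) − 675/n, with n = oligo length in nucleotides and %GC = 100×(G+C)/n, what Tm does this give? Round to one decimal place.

Length n = 21. A=6, C=3, G=4, T=8
G+C = 7, so %GC = 7/21 × 100 = 33.333%
Salt term: 16.6 × (-0.329) = -5.461
GC term: 0.41 × 33.333 = 13.667; length term: −675/21 = −32.143
Tm = 81.5 + (-5.461) + 13.667 − 32.143 = 57.563 → 57.6°C

57.6°C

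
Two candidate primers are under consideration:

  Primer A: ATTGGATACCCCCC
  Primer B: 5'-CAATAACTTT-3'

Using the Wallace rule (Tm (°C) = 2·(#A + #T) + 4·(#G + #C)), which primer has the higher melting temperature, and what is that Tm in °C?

Primer A: A+T=6, G+C=8 → Tm = 2(6)+4(8) = 44°C
Primer B: A+T=8, G+C=2 → Tm = 2(8)+4(2) = 24°C
44°C vs 24°C → primer A is higher.

Primer A, 44°C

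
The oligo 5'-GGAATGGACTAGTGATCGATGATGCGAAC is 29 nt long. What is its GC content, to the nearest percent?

48%

C=4, T=6, G=10, A=9
G+C = 10 + 4 = 14 out of 29 bases
%GC = 14/29 × 100 = 48.28% ≈ 48%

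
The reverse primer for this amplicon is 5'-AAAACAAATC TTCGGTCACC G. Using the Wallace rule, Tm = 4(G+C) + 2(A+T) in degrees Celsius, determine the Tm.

60°C

Scanning the sequence gives T=4, G=3, C=6, A=8.
A+T = 12, G+C = 9
Tm = 2×12 + 4×9 = 60°C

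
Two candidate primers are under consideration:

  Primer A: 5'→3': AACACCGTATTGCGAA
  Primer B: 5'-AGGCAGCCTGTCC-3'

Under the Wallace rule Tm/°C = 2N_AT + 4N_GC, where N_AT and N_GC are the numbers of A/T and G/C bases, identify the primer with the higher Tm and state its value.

Primer A, 46°C

Primer A: A+T=9, G+C=7 → Tm = 2(9)+4(7) = 46°C
Primer B: A+T=4, G+C=9 → Tm = 2(4)+4(9) = 44°C
46°C vs 44°C → primer A is higher.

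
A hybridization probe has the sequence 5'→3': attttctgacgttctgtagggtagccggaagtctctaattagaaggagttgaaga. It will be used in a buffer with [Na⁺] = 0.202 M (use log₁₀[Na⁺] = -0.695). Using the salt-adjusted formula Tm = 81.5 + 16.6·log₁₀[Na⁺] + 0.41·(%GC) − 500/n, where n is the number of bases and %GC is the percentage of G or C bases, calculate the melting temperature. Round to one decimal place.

Length n = 55. Counting bases: T=17, C=7, G=16, A=15
G+C = 23, so %GC = 23/55 × 100 = 41.818%
Salt term: 16.6 × (-0.695) = -11.537
GC term: 0.41 × 41.818 = 17.145; length term: −500/55 = −9.091
Tm = 81.5 + (-11.537) + 17.145 − 9.091 = 78.017 → 78.0°C

78.0°C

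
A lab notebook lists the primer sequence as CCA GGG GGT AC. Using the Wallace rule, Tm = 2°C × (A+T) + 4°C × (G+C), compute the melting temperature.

Base counts: C=3, A=2, T=1, G=5
So N_AT = 3 and N_GC = 8.
Tm = 2(3) + 4(8) = 6 + 32 = 38°C

38°C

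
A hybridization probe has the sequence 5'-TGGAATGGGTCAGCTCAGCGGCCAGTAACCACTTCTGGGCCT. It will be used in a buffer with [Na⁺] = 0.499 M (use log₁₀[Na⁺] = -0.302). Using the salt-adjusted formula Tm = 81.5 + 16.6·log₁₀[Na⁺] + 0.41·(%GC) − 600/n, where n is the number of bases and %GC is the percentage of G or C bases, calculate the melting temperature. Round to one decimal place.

86.6°C

Length n = 42. Base counts: C=12, A=8, G=13, T=9
G+C = 25, so %GC = 25/42 × 100 = 59.524%
Salt term: 16.6 × (-0.302) = -5.013
GC term: 0.41 × 59.524 = 24.405; length term: −600/42 = −14.286
Tm = 81.5 + (-5.013) + 24.405 − 14.286 = 86.606 → 86.6°C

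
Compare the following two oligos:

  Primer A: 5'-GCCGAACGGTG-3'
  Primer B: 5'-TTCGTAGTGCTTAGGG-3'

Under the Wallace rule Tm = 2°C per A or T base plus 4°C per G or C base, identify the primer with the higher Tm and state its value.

Primer B, 48°C

Primer A: A+T=3, G+C=8 → Tm = 2(3)+4(8) = 38°C
Primer B: A+T=8, G+C=8 → Tm = 2(8)+4(8) = 48°C
38°C vs 48°C → primer B is higher.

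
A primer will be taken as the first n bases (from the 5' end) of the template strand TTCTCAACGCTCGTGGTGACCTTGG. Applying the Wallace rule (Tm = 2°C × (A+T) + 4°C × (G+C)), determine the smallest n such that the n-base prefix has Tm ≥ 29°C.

First 9 bases: TTCTCAACG → Tm = 26°C (< 29°C)
First 10 bases: TTCTCAACGC → Tm = 30°C (≥ 29°C)
Each additional base adds 2°C (A/T) or 4°C (G/C), so Tm is non-decreasing in n; n = 10 is the first length to reach 29°C.

n = 10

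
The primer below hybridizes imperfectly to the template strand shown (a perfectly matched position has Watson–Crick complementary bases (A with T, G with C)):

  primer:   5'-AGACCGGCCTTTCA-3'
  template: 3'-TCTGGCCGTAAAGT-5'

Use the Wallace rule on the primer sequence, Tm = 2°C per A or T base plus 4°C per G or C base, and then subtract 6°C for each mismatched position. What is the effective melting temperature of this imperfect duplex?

38°C

Primer base counts: A=3, T=3, G=3, C=5 → A+T=6, G+C=8
Perfect-match Tm = 2(6) + 4(8) = 12 + 32 = 44°C
Mismatches (positions where the bases are not complementary): 1 (at position 9)
Effective Tm = 44 − 1×6 = 44 − 6 = 38°C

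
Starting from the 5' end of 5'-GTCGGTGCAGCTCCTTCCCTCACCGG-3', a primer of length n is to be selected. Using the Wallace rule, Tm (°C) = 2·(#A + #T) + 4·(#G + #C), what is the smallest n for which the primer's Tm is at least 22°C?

First 6 bases: GTCGGT → Tm = 20°C (< 22°C)
First 7 bases: GTCGGTG → Tm = 24°C (≥ 22°C)
Since every base adds ≥2°C, Tm only increases with n, so the threshold is first crossed at n = 7.

n = 7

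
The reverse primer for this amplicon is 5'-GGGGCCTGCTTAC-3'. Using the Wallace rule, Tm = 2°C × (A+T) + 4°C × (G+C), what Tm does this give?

C=4, T=3, G=5, A=1
A+T = 4, G+C = 9
Tm = 2(4) + 4(9) = 8 + 36 = 44°C

44°C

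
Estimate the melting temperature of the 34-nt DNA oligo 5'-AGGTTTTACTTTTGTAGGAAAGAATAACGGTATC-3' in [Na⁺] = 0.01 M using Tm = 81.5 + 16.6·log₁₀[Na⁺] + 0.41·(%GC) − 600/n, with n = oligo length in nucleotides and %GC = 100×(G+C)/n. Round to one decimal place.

Length n = 34. Scanning the sequence gives C=3, A=11, G=8, T=12.
G+C = 11, so %GC = 11/34 × 100 = 32.353%
Salt term: 16.6 × (-2) = -33.2
GC term: 0.41 × 32.353 = 13.265; length term: −600/34 = −17.647
Tm = 81.5 + (-33.2) + 13.265 − 17.647 = 43.918 → 43.9°C

43.9°C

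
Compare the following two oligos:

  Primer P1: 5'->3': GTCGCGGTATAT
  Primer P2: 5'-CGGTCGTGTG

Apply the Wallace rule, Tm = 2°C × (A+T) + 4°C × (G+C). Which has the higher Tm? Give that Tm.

Primer P1: A+T=6, G+C=6 → Tm = 2(6)+4(6) = 36°C
Primer P2: A+T=3, G+C=7 → Tm = 2(3)+4(7) = 34°C
36°C vs 34°C → primer P1 is higher.

Primer P1, 36°C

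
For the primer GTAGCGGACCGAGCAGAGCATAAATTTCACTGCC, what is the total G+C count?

Base counts: A=10, C=9, T=6, G=9
G+C = 9 + 9 = 18

18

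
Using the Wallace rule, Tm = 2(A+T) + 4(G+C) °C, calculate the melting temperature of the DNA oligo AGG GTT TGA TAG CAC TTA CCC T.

64°C

Scanning the sequence gives C=5, T=7, G=5, A=5.
So N_AT = 12 and N_GC = 10.
Tm = 2×12 + 4×10 = 64°C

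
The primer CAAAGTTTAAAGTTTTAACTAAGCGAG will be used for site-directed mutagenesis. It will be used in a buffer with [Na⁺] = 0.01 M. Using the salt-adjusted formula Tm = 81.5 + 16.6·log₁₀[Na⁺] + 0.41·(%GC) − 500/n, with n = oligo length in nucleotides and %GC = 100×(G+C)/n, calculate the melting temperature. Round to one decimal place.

41.9°C

Length n = 27. Counting bases: G=5, C=3, A=11, T=8
G+C = 8, so %GC = 8/27 × 100 = 29.63%
Salt term: 16.6 × (-2) = -33.2
GC term: 0.41 × 29.63 = 12.148; length term: −500/27 = −18.519
Tm = 81.5 + (-33.2) + 12.148 − 18.519 = 41.929 → 41.9°C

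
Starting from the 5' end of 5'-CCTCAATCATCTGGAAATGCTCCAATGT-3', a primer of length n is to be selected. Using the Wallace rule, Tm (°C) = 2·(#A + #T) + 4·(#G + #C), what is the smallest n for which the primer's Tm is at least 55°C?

n = 20

First 19 bases: CCTCAATCATCTGGAAATG → Tm = 54°C (< 55°C)
First 20 bases: CCTCAATCATCTGGAAATGC → Tm = 58°C (≥ 55°C)
Since every base adds ≥2°C, Tm only increases with n, so the threshold is first crossed at n = 20.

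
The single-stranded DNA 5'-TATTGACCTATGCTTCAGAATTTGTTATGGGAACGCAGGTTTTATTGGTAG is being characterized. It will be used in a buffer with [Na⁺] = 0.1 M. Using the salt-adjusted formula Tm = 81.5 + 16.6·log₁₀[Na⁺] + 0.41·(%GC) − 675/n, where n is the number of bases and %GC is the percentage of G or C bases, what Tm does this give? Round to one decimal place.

Length n = 51. Base counts: A=12, G=13, C=6, T=20
G+C = 19, so %GC = 19/51 × 100 = 37.255%
Salt term: 16.6 × (-1) = -16.6
GC term: 0.41 × 37.255 = 15.275; length term: −675/51 = −13.235
Tm = 81.5 + (-16.6) + 15.275 − 13.235 = 66.94 → 66.9°C

66.9°C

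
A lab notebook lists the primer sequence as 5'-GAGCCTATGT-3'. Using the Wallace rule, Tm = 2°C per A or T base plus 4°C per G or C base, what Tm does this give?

Base counts: T=3, G=3, A=2, C=2
A+T = 5, G+C = 5
Tm = 2(5) + 4(5) = 10 + 20 = 30°C

30°C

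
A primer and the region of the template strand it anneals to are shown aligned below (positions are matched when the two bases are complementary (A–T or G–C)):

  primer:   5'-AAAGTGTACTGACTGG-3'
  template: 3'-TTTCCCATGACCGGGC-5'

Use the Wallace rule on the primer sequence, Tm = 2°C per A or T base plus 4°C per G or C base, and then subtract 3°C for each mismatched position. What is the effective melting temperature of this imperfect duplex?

34°C

Primer base counts: A=5, T=4, G=5, C=2 → A+T=9, G+C=7
Perfect-match Tm = 2(9) + 4(7) = 18 + 28 = 46°C
Mismatches (positions where the bases are not complementary): 4 (at positions 5, 12, 14, 15)
Effective Tm = 46 − 4×3 = 46 − 12 = 34°C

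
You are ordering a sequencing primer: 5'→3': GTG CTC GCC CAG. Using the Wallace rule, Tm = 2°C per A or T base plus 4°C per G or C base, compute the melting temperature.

T=2, C=5, G=4, A=1
AT pairs contribute 3, GC pairs contribute 9.
Tm = 2(3) + 4(9) = 6 + 36 = 42°C

42°C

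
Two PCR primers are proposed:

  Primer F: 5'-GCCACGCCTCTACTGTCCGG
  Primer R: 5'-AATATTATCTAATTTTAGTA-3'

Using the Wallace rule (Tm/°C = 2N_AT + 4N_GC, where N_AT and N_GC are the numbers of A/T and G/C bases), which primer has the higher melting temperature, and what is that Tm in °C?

Primer F: A+T=6, G+C=14 → Tm = 2(6)+4(14) = 68°C
Primer R: A+T=18, G+C=2 → Tm = 2(18)+4(2) = 44°C
68°C vs 44°C → primer F is higher.

Primer F, 68°C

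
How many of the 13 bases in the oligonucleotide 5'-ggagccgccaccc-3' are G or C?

11

Counting bases: A=2, T=0, C=7, G=4
G+C = 4 + 7 = 11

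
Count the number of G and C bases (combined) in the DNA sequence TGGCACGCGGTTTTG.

Scanning the sequence gives G=6, C=3, A=1, T=5.
Total G or C: 6 + 3 = 9

9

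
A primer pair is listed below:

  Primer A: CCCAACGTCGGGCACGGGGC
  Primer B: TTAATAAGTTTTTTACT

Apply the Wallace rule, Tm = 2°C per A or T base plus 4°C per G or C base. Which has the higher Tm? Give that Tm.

Primer A: A+T=4, G+C=16 → Tm = 2(4)+4(16) = 72°C
Primer B: A+T=15, G+C=2 → Tm = 2(15)+4(2) = 38°C
72°C vs 38°C → primer A is higher.

Primer A, 72°C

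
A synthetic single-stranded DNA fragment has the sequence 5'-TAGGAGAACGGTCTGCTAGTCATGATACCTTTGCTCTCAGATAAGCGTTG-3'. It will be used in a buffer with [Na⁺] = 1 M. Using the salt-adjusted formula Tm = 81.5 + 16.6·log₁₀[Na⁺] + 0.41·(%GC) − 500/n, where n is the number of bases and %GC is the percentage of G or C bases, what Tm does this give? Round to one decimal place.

90.4°C

Length n = 50. Counting bases: G=13, A=12, C=10, T=15
G+C = 23, so %GC = 23/50 × 100 = 46%
Salt term: 16.6 × (0) = 0
GC term: 0.41 × 46 = 18.86; length term: −500/50 = −10
Tm = 81.5 + (0) + 18.86 − 10 = 90.36 → 90.4°C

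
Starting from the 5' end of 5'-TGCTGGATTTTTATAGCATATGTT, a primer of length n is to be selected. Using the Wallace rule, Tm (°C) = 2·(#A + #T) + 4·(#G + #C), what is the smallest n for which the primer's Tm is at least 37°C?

First 14 bases: TGCTGGATTTTTAT → Tm = 36°C (< 37°C)
First 15 bases: TGCTGGATTTTTATA → Tm = 38°C (≥ 37°C)
Each additional base adds 2°C (A/T) or 4°C (G/C), so Tm is non-decreasing in n; n = 15 is the first length to reach 37°C.

n = 15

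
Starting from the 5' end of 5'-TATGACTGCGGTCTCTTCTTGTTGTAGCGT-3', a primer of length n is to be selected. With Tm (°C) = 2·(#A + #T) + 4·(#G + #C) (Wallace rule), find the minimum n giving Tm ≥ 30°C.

n = 10

First 9 bases: TATGACTGC → Tm = 26°C (< 30°C)
First 10 bases: TATGACTGCG → Tm = 30°C (≥ 30°C)
Since every base adds ≥2°C, Tm only increases with n, so the threshold is first crossed at n = 10.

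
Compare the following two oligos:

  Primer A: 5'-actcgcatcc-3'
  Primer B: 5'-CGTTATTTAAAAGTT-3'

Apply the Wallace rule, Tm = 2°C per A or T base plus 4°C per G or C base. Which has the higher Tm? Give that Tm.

Primer B, 36°C

Primer A: A+T=4, G+C=6 → Tm = 2(4)+4(6) = 32°C
Primer B: A+T=12, G+C=3 → Tm = 2(12)+4(3) = 36°C
32°C vs 36°C → primer B is higher.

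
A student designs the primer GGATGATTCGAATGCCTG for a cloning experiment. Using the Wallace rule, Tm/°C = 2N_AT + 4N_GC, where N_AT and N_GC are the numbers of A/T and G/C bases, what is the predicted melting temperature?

54°C

Counting bases: A=4, C=3, G=6, T=5
AT pairs contribute 9, GC pairs contribute 9.
Tm = 4·9 + 2·9 = 36 + 18 = 54°C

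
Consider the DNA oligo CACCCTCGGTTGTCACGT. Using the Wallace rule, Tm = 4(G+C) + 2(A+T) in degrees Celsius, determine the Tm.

T=5, G=4, A=2, C=7
So N_AT = 7 and N_GC = 11.
Tm = 4·11 + 2·7 = 44 + 14 = 58°C

58°C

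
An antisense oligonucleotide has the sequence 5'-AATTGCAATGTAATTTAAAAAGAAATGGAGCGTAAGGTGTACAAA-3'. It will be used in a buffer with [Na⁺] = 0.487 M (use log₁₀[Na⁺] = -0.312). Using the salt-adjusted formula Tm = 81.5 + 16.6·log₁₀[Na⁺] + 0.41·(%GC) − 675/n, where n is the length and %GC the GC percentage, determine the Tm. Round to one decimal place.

73.2°C

Length n = 45. Counting bases: T=11, A=21, C=3, G=10
G+C = 13, so %GC = 13/45 × 100 = 28.889%
Salt term: 16.6 × (-0.312) = -5.179
GC term: 0.41 × 28.889 = 11.844; length term: −675/45 = −15
Tm = 81.5 + (-5.179) + 11.844 − 15 = 73.165 → 73.2°C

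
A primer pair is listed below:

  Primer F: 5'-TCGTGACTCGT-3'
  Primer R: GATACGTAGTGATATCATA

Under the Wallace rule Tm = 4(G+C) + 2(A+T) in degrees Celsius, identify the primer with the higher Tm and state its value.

Primer R, 50°C

Primer F: A+T=5, G+C=6 → Tm = 2(5)+4(6) = 34°C
Primer R: A+T=13, G+C=6 → Tm = 2(13)+4(6) = 50°C
34°C vs 50°C → primer R is higher.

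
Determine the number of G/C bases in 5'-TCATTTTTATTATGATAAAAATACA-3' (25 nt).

3

Counting bases: T=11, A=11, C=2, G=1
G+C = 1 + 2 = 3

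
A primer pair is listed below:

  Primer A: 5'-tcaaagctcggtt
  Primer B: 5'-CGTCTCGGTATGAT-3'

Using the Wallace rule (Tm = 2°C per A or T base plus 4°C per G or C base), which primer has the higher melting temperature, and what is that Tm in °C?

Primer B, 42°C

Primer A: A+T=7, G+C=6 → Tm = 2(7)+4(6) = 38°C
Primer B: A+T=7, G+C=7 → Tm = 2(7)+4(7) = 42°C
38°C vs 42°C → primer B is higher.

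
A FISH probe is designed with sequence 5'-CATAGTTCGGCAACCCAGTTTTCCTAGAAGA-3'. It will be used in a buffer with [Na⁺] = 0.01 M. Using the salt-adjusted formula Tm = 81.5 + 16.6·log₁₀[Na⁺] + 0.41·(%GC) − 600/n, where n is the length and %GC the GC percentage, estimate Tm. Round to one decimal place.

47.5°C

Length n = 31. Counting bases: C=8, A=9, G=6, T=8
G+C = 14, so %GC = 14/31 × 100 = 45.161%
Salt term: 16.6 × (-2) = -33.2
GC term: 0.41 × 45.161 = 18.516; length term: −600/31 = −19.355
Tm = 81.5 + (-33.2) + 18.516 − 19.355 = 47.461 → 47.5°C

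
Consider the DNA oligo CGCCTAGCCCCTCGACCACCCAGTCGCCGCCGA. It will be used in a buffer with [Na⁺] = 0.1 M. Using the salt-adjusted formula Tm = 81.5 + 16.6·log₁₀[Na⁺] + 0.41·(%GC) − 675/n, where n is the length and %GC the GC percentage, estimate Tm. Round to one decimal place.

75.5°C

Length n = 33. A=5, C=18, T=3, G=7
G+C = 25, so %GC = 25/33 × 100 = 75.758%
Salt term: 16.6 × (-1) = -16.6
GC term: 0.41 × 75.758 = 31.061; length term: −675/33 = −20.455
Tm = 81.5 + (-16.6) + 31.061 − 20.455 = 75.506 → 75.5°C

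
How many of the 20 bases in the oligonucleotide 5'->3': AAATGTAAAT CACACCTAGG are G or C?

Base counts: C=4, A=9, T=4, G=3
Total G or C: 3 + 4 = 7

7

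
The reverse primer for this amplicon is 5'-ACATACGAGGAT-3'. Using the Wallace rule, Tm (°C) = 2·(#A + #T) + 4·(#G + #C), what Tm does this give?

A=5, C=2, T=2, G=3
AT pairs contribute 7, GC pairs contribute 5.
Tm = 2(7) + 4(5) = 14 + 20 = 34°C

34°C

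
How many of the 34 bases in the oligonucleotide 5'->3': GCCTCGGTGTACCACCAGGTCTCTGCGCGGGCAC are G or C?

24

G=11, C=13, T=6, A=4
G+C = 11 + 13 = 24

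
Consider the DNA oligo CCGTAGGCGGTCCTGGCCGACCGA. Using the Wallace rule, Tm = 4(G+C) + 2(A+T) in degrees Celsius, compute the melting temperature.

Base counts: C=9, G=9, A=3, T=3
A+T = 6, G+C = 18
Tm = 4·18 + 2·6 = 72 + 12 = 84°C

84°C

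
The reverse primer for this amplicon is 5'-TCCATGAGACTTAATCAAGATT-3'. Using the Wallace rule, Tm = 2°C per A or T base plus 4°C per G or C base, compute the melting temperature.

58°C

T=7, A=8, C=4, G=3
AT pairs contribute 15, GC pairs contribute 7.
Tm = 2×15 + 4×7 = 58°C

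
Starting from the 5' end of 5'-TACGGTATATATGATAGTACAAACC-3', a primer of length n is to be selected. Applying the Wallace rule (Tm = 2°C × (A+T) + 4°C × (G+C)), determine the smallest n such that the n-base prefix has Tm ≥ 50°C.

First 19 bases: TACGGTATATATGATAGTA → Tm = 48°C (< 50°C)
First 20 bases: TACGGTATATATGATAGTAC → Tm = 52°C (≥ 50°C)
Each additional base adds 2°C (A/T) or 4°C (G/C), so Tm is non-decreasing in n; n = 20 is the first length to reach 50°C.

n = 20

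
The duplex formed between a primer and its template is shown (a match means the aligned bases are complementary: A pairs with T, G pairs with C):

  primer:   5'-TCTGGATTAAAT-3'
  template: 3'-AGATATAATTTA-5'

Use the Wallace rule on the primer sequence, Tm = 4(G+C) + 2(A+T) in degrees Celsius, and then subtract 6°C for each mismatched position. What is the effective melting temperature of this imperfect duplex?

Primer base counts: A=4, T=5, G=2, C=1 → A+T=9, G+C=3
Perfect-match Tm = 2(9) + 4(3) = 18 + 12 = 30°C
Mismatches (positions where the bases are not complementary): 2 (at positions 4, 5)
Effective Tm = 30 − 2×6 = 30 − 12 = 18°C

18°C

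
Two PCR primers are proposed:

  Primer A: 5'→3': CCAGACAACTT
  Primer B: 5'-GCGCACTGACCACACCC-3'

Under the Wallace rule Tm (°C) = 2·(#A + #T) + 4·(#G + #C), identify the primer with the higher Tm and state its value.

Primer B, 58°C

Primer A: A+T=6, G+C=5 → Tm = 2(6)+4(5) = 32°C
Primer B: A+T=5, G+C=12 → Tm = 2(5)+4(12) = 58°C
32°C vs 58°C → primer B is higher.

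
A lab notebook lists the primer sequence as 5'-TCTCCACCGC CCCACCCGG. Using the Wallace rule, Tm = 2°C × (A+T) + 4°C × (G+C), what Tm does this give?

68°C

Counting bases: G=3, C=12, T=2, A=2
A+T = 4, G+C = 15
Tm = 4·15 + 2·4 = 60 + 8 = 68°C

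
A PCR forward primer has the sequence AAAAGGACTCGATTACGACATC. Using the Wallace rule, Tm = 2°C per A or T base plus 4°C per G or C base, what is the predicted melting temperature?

Scanning the sequence gives A=9, C=5, G=4, T=4.
A+T = 13, G+C = 9
Tm = 2×13 + 4×9 = 62°C

62°C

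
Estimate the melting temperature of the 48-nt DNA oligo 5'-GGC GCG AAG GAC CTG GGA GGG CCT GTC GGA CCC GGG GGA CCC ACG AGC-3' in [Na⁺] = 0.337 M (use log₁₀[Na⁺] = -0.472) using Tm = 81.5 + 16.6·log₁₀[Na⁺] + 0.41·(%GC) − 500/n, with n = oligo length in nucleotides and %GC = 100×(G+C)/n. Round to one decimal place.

94.9°C

Length n = 48. Scanning the sequence gives T=3, C=15, G=22, A=8.
G+C = 37, so %GC = 37/48 × 100 = 77.083%
Salt term: 16.6 × (-0.472) = -7.835
GC term: 0.41 × 77.083 = 31.604; length term: −500/48 = −10.417
Tm = 81.5 + (-7.835) + 31.604 − 10.417 = 94.852 → 94.9°C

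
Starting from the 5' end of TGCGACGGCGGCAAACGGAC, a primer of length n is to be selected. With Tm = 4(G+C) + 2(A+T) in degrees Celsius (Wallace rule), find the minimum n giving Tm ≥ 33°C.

n = 10

First 9 bases: TGCGACGGC → Tm = 32°C (< 33°C)
First 10 bases: TGCGACGGCG → Tm = 36°C (≥ 33°C)
Since every base adds ≥2°C, Tm only increases with n, so the threshold is first crossed at n = 10.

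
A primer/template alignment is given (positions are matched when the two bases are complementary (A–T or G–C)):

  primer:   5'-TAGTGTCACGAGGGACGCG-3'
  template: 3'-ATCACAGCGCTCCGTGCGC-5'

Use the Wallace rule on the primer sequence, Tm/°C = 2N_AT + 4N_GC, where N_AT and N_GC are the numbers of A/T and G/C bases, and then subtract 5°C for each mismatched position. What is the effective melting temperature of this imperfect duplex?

Primer base counts: A=4, T=3, G=8, C=4 → A+T=7, G+C=12
Perfect-match Tm = 2(7) + 4(12) = 14 + 48 = 62°C
Mismatches (positions where the bases are not complementary): 2 (at positions 8, 14)
Effective Tm = 62 − 2×5 = 62 − 10 = 52°C

52°C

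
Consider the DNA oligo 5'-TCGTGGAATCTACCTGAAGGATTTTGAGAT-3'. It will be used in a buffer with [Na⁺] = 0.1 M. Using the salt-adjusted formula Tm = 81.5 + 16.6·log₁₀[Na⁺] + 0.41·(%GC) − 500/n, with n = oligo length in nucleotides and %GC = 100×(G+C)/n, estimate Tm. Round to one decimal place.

Length n = 30. Scanning the sequence gives C=4, A=8, T=10, G=8.
G+C = 12, so %GC = 12/30 × 100 = 40%
Salt term: 16.6 × (-1) = -16.6
GC term: 0.41 × 40 = 16.4; length term: −500/30 = −16.667
Tm = 81.5 + (-16.6) + 16.4 − 16.667 = 64.633 → 64.6°C

64.6°C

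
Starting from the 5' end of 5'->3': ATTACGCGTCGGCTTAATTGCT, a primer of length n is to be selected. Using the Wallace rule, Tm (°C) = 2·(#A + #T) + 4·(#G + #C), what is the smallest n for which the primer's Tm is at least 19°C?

First 6 bases: ATTACG → Tm = 16°C (< 19°C)
First 7 bases: ATTACGC → Tm = 20°C (≥ 19°C)
Each additional base adds 2°C (A/T) or 4°C (G/C), so Tm is non-decreasing in n; n = 7 is the first length to reach 19°C.

n = 7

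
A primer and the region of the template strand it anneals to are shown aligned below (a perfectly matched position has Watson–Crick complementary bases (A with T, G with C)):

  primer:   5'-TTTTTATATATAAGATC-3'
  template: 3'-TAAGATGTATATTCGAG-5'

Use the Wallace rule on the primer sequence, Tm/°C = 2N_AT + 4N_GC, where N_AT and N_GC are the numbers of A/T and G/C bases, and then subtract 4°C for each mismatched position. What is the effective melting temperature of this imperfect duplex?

Primer base counts: A=6, T=9, G=1, C=1 → A+T=15, G+C=2
Perfect-match Tm = 2(15) + 4(2) = 30 + 8 = 38°C
Mismatches (positions where the bases are not complementary): 4 (at positions 1, 4, 7, 15)
Effective Tm = 38 − 4×4 = 38 − 16 = 22°C

22°C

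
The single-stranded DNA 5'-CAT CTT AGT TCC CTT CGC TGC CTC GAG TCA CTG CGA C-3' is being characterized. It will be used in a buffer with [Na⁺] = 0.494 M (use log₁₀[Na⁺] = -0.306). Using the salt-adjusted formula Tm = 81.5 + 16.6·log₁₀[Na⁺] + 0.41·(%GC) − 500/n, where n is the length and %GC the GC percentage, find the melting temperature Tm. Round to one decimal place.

Length n = 37. Counting bases: G=7, T=11, C=14, A=5
G+C = 21, so %GC = 21/37 × 100 = 56.757%
Salt term: 16.6 × (-0.306) = -5.08
GC term: 0.41 × 56.757 = 23.27; length term: −500/37 = −13.514
Tm = 81.5 + (-5.08) + 23.27 − 13.514 = 86.176 → 86.2°C

86.2°C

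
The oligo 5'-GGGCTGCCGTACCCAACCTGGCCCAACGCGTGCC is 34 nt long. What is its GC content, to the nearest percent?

A=5, C=15, G=10, T=4
G+C = 10 + 15 = 25 out of 34 bases
%GC = 25/34 × 100 = 73.53% ≈ 74%

74%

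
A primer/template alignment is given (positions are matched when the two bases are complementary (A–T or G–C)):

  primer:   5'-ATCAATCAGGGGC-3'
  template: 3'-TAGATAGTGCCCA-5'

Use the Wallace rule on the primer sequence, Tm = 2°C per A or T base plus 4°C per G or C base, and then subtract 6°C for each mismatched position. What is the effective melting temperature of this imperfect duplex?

22°C

Primer base counts: A=4, T=2, G=4, C=3 → A+T=6, G+C=7
Perfect-match Tm = 2(6) + 4(7) = 12 + 28 = 40°C
Mismatches (positions where the bases are not complementary): 3 (at positions 4, 9, 13)
Effective Tm = 40 − 3×6 = 40 − 18 = 22°C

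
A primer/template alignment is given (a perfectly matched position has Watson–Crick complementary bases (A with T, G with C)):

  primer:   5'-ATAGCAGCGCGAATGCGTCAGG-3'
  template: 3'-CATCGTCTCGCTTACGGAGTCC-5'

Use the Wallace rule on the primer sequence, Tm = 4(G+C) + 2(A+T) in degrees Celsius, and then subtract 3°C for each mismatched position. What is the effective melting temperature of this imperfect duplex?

61°C

Primer base counts: A=6, T=3, G=8, C=5 → A+T=9, G+C=13
Perfect-match Tm = 2(9) + 4(13) = 18 + 52 = 70°C
Mismatches (positions where the bases are not complementary): 3 (at positions 1, 8, 17)
Effective Tm = 70 − 3×3 = 70 − 9 = 61°C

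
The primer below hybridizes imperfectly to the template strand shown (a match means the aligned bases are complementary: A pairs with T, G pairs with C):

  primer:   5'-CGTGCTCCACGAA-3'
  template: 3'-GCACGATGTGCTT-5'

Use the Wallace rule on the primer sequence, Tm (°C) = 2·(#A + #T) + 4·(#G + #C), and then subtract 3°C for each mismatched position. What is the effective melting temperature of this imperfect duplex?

39°C

Primer base counts: A=3, T=2, G=3, C=5 → A+T=5, G+C=8
Perfect-match Tm = 2(5) + 4(8) = 10 + 32 = 42°C
Mismatches (positions where the bases are not complementary): 1 (at position 7)
Effective Tm = 42 − 1×3 = 42 − 3 = 39°C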